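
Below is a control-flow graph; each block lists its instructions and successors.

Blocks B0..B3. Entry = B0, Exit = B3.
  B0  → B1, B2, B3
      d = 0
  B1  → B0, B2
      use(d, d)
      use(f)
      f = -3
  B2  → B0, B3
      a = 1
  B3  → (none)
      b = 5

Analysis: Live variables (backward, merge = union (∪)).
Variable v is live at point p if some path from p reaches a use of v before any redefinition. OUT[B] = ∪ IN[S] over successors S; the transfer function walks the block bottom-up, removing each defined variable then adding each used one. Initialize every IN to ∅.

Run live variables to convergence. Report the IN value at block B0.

Fixpoint table:
  B0: | IN={f} | OUT={d, f}
  B1: | IN={d, f} | OUT={f}
  B2: | IN={f} | OUT={f}
  B3: | IN={} | OUT={}

Merge at B0: OUT[B0] = IN[B1] ⊔ IN[B2] ⊔ IN[B3] = {d, f}
Applying B0's transfer function to that OUT value gives IN[B0] (row B0 above).

Answer: {f}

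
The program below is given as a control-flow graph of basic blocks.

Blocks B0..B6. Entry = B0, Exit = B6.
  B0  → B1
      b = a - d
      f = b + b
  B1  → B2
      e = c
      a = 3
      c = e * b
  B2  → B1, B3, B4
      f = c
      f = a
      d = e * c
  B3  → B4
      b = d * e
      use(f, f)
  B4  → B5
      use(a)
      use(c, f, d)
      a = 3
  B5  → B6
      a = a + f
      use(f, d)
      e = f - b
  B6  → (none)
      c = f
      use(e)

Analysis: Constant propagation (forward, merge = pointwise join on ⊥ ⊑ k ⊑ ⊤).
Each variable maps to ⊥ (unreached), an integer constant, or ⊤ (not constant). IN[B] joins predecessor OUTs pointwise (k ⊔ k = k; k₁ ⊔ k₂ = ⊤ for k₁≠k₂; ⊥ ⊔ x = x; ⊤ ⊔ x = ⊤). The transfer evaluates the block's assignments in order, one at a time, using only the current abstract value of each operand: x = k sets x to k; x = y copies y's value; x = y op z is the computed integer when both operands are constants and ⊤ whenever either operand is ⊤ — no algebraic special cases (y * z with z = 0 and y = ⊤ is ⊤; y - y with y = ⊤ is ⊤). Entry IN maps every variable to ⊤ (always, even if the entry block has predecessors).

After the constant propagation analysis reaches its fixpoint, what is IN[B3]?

Answer: {a: 3, b: ⊤, c: ⊤, d: ⊤, e: ⊤, f: 3}

Working:
Converged values:
  B0:   IN=(all ⊤)   OUT=(all ⊤)
  B1:   IN=(all ⊤)   OUT={a:3; rest ⊤}
  B2:   IN={a:3; rest ⊤}   OUT={a:3, f:3; rest ⊤}
  B3:   IN={a:3, f:3; rest ⊤}   OUT={a:3, f:3; rest ⊤}
  B4:   IN={a:3, f:3; rest ⊤}   OUT={a:3, f:3; rest ⊤}
  B5:   IN={a:3, f:3; rest ⊤}   OUT={a:6, f:3; rest ⊤}
  B6:   IN={a:6, f:3; rest ⊤}   OUT={a:6, c:3, f:3; rest ⊤}

Merge at B3: IN[B3] = OUT[B2] = {a: 3, b: ⊤, c: ⊤, d: ⊤, e: ⊤, f: 3}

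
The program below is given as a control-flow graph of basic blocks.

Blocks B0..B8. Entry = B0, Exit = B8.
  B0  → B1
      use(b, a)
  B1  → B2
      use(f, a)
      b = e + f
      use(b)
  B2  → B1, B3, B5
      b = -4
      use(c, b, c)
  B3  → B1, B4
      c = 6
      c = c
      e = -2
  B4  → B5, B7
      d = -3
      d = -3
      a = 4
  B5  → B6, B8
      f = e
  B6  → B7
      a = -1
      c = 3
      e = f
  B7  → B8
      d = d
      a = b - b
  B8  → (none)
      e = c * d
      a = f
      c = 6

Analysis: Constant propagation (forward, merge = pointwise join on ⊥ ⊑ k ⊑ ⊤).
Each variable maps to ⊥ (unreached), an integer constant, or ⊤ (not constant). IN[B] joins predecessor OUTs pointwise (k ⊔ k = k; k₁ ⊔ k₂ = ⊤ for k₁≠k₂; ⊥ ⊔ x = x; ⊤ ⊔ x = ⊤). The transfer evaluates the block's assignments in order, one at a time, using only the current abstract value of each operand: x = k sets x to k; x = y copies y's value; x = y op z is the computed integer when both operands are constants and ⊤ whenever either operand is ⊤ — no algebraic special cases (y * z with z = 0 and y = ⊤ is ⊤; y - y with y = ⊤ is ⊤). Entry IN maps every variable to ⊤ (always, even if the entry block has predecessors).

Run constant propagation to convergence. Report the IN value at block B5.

Answer: {a: ⊤, b: -4, c: ⊤, d: ⊤, e: ⊤, f: ⊤}

Working:
Per-block solution:
  B0:   IN=(all ⊤)   OUT=(all ⊤)
  B1:   IN=(all ⊤)   OUT=(all ⊤)
  B2:   IN=(all ⊤)   OUT={b:-4; rest ⊤}
  B3:   IN={b:-4; rest ⊤}   OUT={b:-4, c:6, e:-2; rest ⊤}
  B4:   IN={b:-4, c:6, e:-2; rest ⊤}   OUT={a:4, b:-4, c:6, d:-3, e:-2; rest ⊤}
  B5:   IN={b:-4; rest ⊤}   OUT={b:-4; rest ⊤}
  B6:   IN={b:-4; rest ⊤}   OUT={a:-1, b:-4, c:3; rest ⊤}
  B7:   IN={b:-4; rest ⊤}   OUT={a:0, b:-4; rest ⊤}
  B8:   IN={b:-4; rest ⊤}   OUT={b:-4, c:6; rest ⊤}

Merge at B5: IN[B5] = OUT[B2] ⊔ OUT[B4] = {a: ⊤, b: -4, c: ⊤, d: ⊤, e: ⊤, f: ⊤}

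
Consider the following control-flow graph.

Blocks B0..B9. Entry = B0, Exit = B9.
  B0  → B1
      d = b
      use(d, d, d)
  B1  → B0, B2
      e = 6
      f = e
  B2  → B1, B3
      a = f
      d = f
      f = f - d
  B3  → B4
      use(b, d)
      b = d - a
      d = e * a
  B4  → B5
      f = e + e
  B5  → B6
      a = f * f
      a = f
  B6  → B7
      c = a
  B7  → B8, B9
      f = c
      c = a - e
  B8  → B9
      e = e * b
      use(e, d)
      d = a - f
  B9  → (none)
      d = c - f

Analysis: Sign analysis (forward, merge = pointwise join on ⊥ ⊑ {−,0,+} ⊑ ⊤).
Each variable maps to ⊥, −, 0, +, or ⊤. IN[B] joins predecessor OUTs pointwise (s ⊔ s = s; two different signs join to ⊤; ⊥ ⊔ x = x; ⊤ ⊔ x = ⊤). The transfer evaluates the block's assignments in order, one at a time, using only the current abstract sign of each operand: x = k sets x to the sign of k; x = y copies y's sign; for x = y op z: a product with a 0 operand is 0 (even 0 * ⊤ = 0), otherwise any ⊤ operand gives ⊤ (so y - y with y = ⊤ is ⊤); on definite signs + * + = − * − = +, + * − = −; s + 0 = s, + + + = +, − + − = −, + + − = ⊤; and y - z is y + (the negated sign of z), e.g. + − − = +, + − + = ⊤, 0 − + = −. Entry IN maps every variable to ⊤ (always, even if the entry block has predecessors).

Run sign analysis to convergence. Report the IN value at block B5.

Per-block solution:
  B0:   IN=(all ⊤)   OUT=(all ⊤)
  B1:   IN=(all ⊤)   OUT={e:+, f:+; rest ⊤}
  B2:   IN={e:+, f:+; rest ⊤}   OUT={a:+, d:+, e:+; rest ⊤}
  B3:   IN={a:+, d:+, e:+; rest ⊤}   OUT={a:+, d:+, e:+; rest ⊤}
  B4:   IN={a:+, d:+, e:+; rest ⊤}   OUT={a:+, d:+, e:+, f:+; rest ⊤}
  B5:   IN={a:+, d:+, e:+, f:+; rest ⊤}   OUT={a:+, d:+, e:+, f:+; rest ⊤}
  B6:   IN={a:+, d:+, e:+, f:+; rest ⊤}   OUT={a:+, c:+, d:+, e:+, f:+; rest ⊤}
  B7:   IN={a:+, c:+, d:+, e:+, f:+; rest ⊤}   OUT={a:+, d:+, e:+, f:+; rest ⊤}
  B8:   IN={a:+, d:+, e:+, f:+; rest ⊤}   OUT={a:+, f:+; rest ⊤}
  B9:   IN={a:+, f:+; rest ⊤}   OUT={a:+, f:+; rest ⊤}

Merge at B5: IN[B5] = OUT[B4] = {a: +, b: ⊤, c: ⊤, d: +, e: +, f: +}

Answer: {a: +, b: ⊤, c: ⊤, d: +, e: +, f: +}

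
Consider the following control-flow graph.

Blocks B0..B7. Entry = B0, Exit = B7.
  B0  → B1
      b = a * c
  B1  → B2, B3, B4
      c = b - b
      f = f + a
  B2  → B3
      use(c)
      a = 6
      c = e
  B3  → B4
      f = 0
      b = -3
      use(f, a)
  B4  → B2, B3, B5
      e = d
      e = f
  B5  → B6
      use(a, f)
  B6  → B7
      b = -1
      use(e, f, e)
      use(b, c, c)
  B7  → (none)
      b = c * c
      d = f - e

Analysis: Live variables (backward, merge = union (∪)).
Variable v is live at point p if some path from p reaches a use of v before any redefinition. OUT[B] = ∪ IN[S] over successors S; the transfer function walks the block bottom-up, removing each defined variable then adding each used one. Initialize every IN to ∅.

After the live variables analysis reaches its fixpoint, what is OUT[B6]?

Converged values:
  B0:   IN={a, c, d, e, f}   OUT={a, b, d, e, f}
  B1:   IN={a, b, d, e, f}   OUT={a, c, d, e, f}
  B2:   IN={c, d, e}   OUT={a, c, d}
  B3:   IN={a, c, d}   OUT={a, c, d, f}
  B4:   IN={a, c, d, f}   OUT={a, c, d, e, f}
  B5:   IN={a, c, e, f}   OUT={c, e, f}
  B6:   IN={c, e, f}   OUT={c, e, f}
  B7:   IN={c, e, f}   OUT={}

Merge at B6: OUT[B6] = IN[B7] = {c, e, f}

Answer: {c, e, f}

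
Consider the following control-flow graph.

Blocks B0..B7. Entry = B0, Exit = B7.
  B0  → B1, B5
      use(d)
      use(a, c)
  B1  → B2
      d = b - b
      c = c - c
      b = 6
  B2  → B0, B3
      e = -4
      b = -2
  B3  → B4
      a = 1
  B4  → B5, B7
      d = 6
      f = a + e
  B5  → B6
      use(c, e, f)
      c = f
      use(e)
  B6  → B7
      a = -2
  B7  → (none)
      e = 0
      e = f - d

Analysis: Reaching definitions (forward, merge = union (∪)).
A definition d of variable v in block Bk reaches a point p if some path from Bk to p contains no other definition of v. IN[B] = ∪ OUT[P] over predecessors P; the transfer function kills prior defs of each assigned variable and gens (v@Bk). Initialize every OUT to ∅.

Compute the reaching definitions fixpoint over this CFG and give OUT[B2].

Answer: {b@B2, c@B1, d@B1, e@B2}

Working:
Fixpoint table:
  B0: | IN={b@B2, c@B1, d@B1, e@B2} | OUT={b@B2, c@B1, d@B1, e@B2}
  B1: | IN={b@B2, c@B1, d@B1, e@B2} | OUT={b@B1, c@B1, d@B1, e@B2}
  B2: | IN={b@B1, c@B1, d@B1, e@B2} | OUT={b@B2, c@B1, d@B1, e@B2}
  B3: | IN={b@B2, c@B1, d@B1, e@B2} | OUT={a@B3, b@B2, c@B1, d@B1, e@B2}
  B4: | IN={a@B3, b@B2, c@B1, d@B1, e@B2} | OUT={a@B3, b@B2, c@B1, d@B4, e@B2, f@B4}
  B5: | IN={a@B3, b@B2, c@B1, d@B1, d@B4, e@B2, f@B4} | OUT={a@B3, b@B2, c@B5, d@B1, d@B4, e@B2, f@B4}
  B6: | IN={a@B3, b@B2, c@B5, d@B1, d@B4, e@B2, f@B4} | OUT={a@B6, b@B2, c@B5, d@B1, d@B4, e@B2, f@B4}
  B7: | IN={a@B3, a@B6, b@B2, c@B1, c@B5, d@B1, d@B4, e@B2, f@B4} | OUT={a@B3, a@B6, b@B2, c@B1, c@B5, d@B1, d@B4, e@B7, f@B4}

Merge at B2: IN[B2] = OUT[B1] = {b@B1, c@B1, d@B1, e@B2}
Applying B2's transfer function to that IN value gives OUT[B2] (row B2 above).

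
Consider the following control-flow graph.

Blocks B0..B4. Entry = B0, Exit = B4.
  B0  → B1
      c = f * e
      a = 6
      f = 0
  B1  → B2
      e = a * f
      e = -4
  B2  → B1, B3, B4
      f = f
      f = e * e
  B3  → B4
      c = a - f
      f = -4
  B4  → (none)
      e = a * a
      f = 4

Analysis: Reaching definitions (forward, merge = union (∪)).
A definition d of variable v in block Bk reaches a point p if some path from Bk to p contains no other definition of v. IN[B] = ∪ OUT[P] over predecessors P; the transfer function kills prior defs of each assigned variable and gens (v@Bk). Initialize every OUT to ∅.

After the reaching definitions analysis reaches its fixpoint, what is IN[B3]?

Answer: {a@B0, c@B0, e@B1, f@B2}

Derivation:
Converged values:
  B0:  IN={}  OUT={a@B0, c@B0, f@B0}
  B1:  IN={a@B0, c@B0, e@B1, f@B0, f@B2}  OUT={a@B0, c@B0, e@B1, f@B0, f@B2}
  B2:  IN={a@B0, c@B0, e@B1, f@B0, f@B2}  OUT={a@B0, c@B0, e@B1, f@B2}
  B3:  IN={a@B0, c@B0, e@B1, f@B2}  OUT={a@B0, c@B3, e@B1, f@B3}
  B4:  IN={a@B0, c@B0, c@B3, e@B1, f@B2, f@B3}  OUT={a@B0, c@B0, c@B3, e@B4, f@B4}

Merge at B3: IN[B3] = OUT[B2] = {a@B0, c@B0, e@B1, f@B2}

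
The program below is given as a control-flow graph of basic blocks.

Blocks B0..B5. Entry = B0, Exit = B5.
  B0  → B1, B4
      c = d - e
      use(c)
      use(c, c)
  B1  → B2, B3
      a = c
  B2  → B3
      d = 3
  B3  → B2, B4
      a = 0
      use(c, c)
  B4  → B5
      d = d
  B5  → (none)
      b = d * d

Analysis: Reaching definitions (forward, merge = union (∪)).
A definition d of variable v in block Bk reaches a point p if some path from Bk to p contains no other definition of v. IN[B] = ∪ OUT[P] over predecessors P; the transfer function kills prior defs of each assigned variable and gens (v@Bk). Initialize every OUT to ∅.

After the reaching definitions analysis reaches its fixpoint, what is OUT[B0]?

Fixpoint table:
  B0:  IN={}  OUT={c@B0}
  B1:  IN={c@B0}  OUT={a@B1, c@B0}
  B2:  IN={a@B1, a@B3, c@B0, d@B2}  OUT={a@B1, a@B3, c@B0, d@B2}
  B3:  IN={a@B1, a@B3, c@B0, d@B2}  OUT={a@B3, c@B0, d@B2}
  B4:  IN={a@B3, c@B0, d@B2}  OUT={a@B3, c@B0, d@B4}
  B5:  IN={a@B3, c@B0, d@B4}  OUT={a@B3, b@B5, c@B0, d@B4}

B0 is the boundary node: IN[B0] = {}
Applying B0's transfer function to that IN value gives OUT[B0] (row B0 above).

Answer: {c@B0}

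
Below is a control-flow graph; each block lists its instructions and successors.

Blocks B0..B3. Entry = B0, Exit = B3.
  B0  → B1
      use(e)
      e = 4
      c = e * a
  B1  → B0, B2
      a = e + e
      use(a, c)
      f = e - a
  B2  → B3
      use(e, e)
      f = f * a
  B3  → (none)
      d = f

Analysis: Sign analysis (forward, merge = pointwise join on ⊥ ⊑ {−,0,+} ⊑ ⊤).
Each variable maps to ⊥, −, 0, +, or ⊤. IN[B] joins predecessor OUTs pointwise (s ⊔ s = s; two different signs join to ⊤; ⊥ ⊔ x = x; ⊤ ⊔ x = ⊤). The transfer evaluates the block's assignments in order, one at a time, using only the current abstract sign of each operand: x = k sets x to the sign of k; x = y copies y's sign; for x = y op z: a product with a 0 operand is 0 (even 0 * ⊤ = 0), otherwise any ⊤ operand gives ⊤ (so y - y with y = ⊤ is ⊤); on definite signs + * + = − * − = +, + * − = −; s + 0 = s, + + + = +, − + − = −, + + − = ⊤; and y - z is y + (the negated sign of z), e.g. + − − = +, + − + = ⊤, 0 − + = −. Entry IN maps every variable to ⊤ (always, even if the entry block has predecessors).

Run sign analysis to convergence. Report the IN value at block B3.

Fixpoint table:
  B0: | IN=(all ⊤) | OUT={e:+; rest ⊤}
  B1: | IN={e:+; rest ⊤} | OUT={a:+, e:+; rest ⊤}
  B2: | IN={a:+, e:+; rest ⊤} | OUT={a:+, e:+; rest ⊤}
  B3: | IN={a:+, e:+; rest ⊤} | OUT={a:+, e:+; rest ⊤}

Merge at B3: IN[B3] = OUT[B2] = {a: +, b: ⊤, c: ⊤, d: ⊤, e: +, f: ⊤}

Answer: {a: +, b: ⊤, c: ⊤, d: ⊤, e: +, f: ⊤}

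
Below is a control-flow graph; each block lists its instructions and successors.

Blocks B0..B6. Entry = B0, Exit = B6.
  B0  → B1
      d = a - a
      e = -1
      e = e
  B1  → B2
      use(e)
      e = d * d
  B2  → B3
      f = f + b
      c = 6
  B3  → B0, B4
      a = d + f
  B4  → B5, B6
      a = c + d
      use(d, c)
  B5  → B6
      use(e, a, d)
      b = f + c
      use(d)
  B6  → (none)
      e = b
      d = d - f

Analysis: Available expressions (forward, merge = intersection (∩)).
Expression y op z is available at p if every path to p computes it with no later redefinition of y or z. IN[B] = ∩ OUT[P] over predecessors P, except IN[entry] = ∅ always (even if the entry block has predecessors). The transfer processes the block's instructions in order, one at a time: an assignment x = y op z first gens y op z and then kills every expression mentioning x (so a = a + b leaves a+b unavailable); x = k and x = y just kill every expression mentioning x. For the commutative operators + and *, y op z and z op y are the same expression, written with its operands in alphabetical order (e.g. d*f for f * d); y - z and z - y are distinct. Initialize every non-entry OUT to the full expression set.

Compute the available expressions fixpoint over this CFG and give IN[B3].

Fixpoint table:
  B0: | IN={} | OUT={a-a}
  B1: | IN={a-a} | OUT={a-a, d*d}
  B2: | IN={a-a, d*d} | OUT={a-a, d*d}
  B3: | IN={a-a, d*d} | OUT={d*d, d+f}
  B4: | IN={d*d, d+f} | OUT={c+d, d*d, d+f}
  B5: | IN={c+d, d*d, d+f} | OUT={c+d, c+f, d*d, d+f}
  B6: | IN={c+d, d*d, d+f} | OUT={}

Merge at B3: IN[B3] = OUT[B2] = {a-a, d*d}

Answer: {a-a, d*d}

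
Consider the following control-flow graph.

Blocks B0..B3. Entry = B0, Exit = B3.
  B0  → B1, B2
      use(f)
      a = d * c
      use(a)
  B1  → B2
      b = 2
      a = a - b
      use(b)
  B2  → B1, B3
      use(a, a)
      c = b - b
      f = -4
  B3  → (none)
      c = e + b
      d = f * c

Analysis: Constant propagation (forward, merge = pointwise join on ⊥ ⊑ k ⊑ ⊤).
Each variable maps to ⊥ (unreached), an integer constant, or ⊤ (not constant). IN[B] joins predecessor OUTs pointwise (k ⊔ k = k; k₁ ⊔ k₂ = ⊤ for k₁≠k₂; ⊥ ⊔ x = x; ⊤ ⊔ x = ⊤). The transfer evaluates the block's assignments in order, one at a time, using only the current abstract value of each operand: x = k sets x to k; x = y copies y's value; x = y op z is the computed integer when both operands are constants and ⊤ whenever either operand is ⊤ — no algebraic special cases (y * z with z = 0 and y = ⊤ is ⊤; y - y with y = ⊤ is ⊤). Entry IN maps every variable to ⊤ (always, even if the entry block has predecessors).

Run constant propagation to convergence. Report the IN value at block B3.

Per-block solution:
  B0:  IN=(all ⊤)  OUT=(all ⊤)
  B1:  IN=(all ⊤)  OUT={b:2; rest ⊤}
  B2:  IN=(all ⊤)  OUT={f:-4; rest ⊤}
  B3:  IN={f:-4; rest ⊤}  OUT={f:-4; rest ⊤}

Merge at B3: IN[B3] = OUT[B2] = {a: ⊤, b: ⊤, c: ⊤, d: ⊤, e: ⊤, f: -4}

Answer: {a: ⊤, b: ⊤, c: ⊤, d: ⊤, e: ⊤, f: -4}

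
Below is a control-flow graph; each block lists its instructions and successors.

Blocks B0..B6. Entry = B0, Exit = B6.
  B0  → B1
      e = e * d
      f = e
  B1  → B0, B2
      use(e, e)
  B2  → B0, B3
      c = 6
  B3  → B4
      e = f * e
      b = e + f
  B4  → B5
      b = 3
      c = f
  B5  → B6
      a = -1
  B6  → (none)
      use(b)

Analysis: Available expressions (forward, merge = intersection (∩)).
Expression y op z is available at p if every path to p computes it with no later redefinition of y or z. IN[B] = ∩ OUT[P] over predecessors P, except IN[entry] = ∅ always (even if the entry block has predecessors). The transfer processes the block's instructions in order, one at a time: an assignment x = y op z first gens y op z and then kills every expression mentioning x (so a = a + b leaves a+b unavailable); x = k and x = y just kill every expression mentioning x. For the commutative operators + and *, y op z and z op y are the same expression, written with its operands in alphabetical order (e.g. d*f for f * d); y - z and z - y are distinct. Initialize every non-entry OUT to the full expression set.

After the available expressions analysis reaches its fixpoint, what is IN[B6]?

Per-block solution:
  B0: | IN={} | OUT={}
  B1: | IN={} | OUT={}
  B2: | IN={} | OUT={}
  B3: | IN={} | OUT={e+f}
  B4: | IN={e+f} | OUT={e+f}
  B5: | IN={e+f} | OUT={e+f}
  B6: | IN={e+f} | OUT={e+f}

Merge at B6: IN[B6] = OUT[B5] = {e+f}

Answer: {e+f}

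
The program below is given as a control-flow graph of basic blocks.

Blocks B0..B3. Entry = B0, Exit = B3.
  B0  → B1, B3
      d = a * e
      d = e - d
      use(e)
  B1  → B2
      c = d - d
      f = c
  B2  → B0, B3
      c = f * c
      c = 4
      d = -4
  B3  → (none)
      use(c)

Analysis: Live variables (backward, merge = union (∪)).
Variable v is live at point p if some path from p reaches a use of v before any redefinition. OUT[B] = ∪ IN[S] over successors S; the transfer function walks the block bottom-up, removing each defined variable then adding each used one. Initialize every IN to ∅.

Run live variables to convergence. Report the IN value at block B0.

Converged values:
  B0:   IN={a, c, e}   OUT={a, c, d, e}
  B1:   IN={a, d, e}   OUT={a, c, e, f}
  B2:   IN={a, c, e, f}   OUT={a, c, e}
  B3:   IN={c}   OUT={}

Merge at B0: OUT[B0] = IN[B1] ⊔ IN[B3] = {a, c, d, e}
Applying B0's transfer function to that OUT value gives IN[B0] (row B0 above).

Answer: {a, c, e}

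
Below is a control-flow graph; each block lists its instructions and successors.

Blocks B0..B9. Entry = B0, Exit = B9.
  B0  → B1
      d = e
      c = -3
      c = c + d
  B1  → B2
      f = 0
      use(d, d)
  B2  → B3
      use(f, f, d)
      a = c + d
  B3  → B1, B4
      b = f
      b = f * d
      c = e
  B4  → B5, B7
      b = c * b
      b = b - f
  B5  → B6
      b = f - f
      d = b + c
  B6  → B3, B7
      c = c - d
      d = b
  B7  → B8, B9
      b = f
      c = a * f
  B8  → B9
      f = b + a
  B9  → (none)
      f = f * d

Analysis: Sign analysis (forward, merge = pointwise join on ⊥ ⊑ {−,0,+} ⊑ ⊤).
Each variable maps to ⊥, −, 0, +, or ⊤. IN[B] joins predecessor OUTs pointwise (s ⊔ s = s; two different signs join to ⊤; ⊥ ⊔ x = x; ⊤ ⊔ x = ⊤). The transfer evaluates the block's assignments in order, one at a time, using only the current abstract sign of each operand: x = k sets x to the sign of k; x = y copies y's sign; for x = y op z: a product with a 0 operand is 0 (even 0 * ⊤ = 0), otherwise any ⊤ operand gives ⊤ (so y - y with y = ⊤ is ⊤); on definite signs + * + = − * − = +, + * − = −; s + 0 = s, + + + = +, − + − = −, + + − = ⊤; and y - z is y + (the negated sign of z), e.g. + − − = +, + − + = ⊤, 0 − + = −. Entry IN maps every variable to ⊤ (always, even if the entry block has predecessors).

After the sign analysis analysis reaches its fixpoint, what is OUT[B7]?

Fixpoint table:
  B0: | IN=(all ⊤) | OUT=(all ⊤)
  B1: | IN=(all ⊤) | OUT={f:0; rest ⊤}
  B2: | IN={f:0; rest ⊤} | OUT={f:0; rest ⊤}
  B3: | IN={f:0; rest ⊤} | OUT={b:0, f:0; rest ⊤}
  B4: | IN={b:0, f:0; rest ⊤} | OUT={b:0, f:0; rest ⊤}
  B5: | IN={b:0, f:0; rest ⊤} | OUT={b:0, f:0; rest ⊤}
  B6: | IN={b:0, f:0; rest ⊤} | OUT={b:0, d:0, f:0; rest ⊤}
  B7: | IN={b:0, f:0; rest ⊤} | OUT={b:0, c:0, f:0; rest ⊤}
  B8: | IN={b:0, c:0, f:0; rest ⊤} | OUT={b:0, c:0; rest ⊤}
  B9: | IN={b:0, c:0; rest ⊤} | OUT={b:0, c:0; rest ⊤}

Merge at B7: IN[B7] = OUT[B4] ⊔ OUT[B6] = {a: ⊤, b: 0, c: ⊤, d: ⊤, e: ⊤, f: 0}
Applying B7's transfer function to that IN value gives OUT[B7] (row B7 above).

Answer: {a: ⊤, b: 0, c: 0, d: ⊤, e: ⊤, f: 0}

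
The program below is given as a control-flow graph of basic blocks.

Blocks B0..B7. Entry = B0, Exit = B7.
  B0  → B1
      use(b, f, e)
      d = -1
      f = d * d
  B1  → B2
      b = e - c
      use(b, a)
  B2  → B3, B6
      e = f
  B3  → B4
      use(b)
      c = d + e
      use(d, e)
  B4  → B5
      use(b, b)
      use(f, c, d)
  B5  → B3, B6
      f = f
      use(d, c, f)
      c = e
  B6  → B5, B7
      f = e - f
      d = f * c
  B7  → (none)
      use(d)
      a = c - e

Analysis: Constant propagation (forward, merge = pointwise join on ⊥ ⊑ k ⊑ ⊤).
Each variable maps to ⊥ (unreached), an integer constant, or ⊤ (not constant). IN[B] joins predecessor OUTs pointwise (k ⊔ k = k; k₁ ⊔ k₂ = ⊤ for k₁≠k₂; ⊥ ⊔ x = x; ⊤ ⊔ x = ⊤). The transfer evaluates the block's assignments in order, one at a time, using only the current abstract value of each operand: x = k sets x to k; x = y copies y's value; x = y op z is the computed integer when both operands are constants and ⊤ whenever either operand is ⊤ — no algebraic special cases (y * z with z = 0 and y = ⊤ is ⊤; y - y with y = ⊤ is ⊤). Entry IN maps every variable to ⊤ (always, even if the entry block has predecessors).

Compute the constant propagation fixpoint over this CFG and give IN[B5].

Answer: {a: ⊤, b: ⊤, c: ⊤, d: ⊤, e: 1, f: ⊤}

Derivation:
Fixpoint table:
  B0: | IN=(all ⊤) | OUT={d:-1, f:1; rest ⊤}
  B1: | IN={d:-1, f:1; rest ⊤} | OUT={d:-1, f:1; rest ⊤}
  B2: | IN={d:-1, f:1; rest ⊤} | OUT={d:-1, e:1, f:1; rest ⊤}
  B3: | IN={e:1; rest ⊤} | OUT={e:1; rest ⊤}
  B4: | IN={e:1; rest ⊤} | OUT={e:1; rest ⊤}
  B5: | IN={e:1; rest ⊤} | OUT={c:1, e:1; rest ⊤}
  B6: | IN={e:1; rest ⊤} | OUT={e:1; rest ⊤}
  B7: | IN={e:1; rest ⊤} | OUT={e:1; rest ⊤}

Merge at B5: IN[B5] = OUT[B4] ⊔ OUT[B6] = {a: ⊤, b: ⊤, c: ⊤, d: ⊤, e: 1, f: ⊤}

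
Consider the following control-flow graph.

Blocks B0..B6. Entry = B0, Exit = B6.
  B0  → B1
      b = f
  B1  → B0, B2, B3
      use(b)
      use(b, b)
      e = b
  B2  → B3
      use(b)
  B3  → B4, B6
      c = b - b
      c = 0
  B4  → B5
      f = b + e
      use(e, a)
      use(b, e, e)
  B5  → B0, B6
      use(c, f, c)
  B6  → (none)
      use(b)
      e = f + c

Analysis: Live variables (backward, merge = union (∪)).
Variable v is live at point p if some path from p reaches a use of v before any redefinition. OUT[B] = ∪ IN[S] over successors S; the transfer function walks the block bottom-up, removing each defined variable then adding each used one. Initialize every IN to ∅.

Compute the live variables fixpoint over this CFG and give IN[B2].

Fixpoint table:
  B0:  IN={a, f}  OUT={a, b, f}
  B1:  IN={a, b, f}  OUT={a, b, e, f}
  B2:  IN={a, b, e, f}  OUT={a, b, e, f}
  B3:  IN={a, b, e, f}  OUT={a, b, c, e, f}
  B4:  IN={a, b, c, e}  OUT={a, b, c, f}
  B5:  IN={a, b, c, f}  OUT={a, b, c, f}
  B6:  IN={b, c, f}  OUT={}

Merge at B2: OUT[B2] = IN[B3] = {a, b, e, f}
Applying B2's transfer function to that OUT value gives IN[B2] (row B2 above).

Answer: {a, b, e, f}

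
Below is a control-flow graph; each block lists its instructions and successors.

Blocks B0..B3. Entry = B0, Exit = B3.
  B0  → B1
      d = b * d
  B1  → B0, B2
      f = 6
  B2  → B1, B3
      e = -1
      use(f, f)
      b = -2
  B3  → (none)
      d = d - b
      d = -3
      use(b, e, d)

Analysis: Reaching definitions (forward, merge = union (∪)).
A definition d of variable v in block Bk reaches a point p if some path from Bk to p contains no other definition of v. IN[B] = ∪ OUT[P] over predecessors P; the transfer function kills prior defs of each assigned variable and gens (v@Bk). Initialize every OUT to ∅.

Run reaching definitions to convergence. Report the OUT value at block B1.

Converged values:
  B0: | IN={b@B2, d@B0, e@B2, f@B1} | OUT={b@B2, d@B0, e@B2, f@B1}
  B1: | IN={b@B2, d@B0, e@B2, f@B1} | OUT={b@B2, d@B0, e@B2, f@B1}
  B2: | IN={b@B2, d@B0, e@B2, f@B1} | OUT={b@B2, d@B0, e@B2, f@B1}
  B3: | IN={b@B2, d@B0, e@B2, f@B1} | OUT={b@B2, d@B3, e@B2, f@B1}

Merge at B1: IN[B1] = OUT[B0] ⊔ OUT[B2] = {b@B2, d@B0, e@B2, f@B1}
Applying B1's transfer function to that IN value gives OUT[B1] (row B1 above).

Answer: {b@B2, d@B0, e@B2, f@B1}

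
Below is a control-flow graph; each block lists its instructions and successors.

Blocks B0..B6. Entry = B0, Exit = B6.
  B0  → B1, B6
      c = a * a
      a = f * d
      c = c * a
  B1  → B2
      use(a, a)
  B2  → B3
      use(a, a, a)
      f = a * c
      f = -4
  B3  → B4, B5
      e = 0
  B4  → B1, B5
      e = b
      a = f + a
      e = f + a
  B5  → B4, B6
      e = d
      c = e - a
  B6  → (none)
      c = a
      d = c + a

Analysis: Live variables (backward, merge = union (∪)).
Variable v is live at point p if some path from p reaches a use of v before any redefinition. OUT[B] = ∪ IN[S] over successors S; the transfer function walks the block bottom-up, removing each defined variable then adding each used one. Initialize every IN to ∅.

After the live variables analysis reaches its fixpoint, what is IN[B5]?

Converged values:
  B0:   IN={a, b, d, f}   OUT={a, b, c, d}
  B1:   IN={a, b, c, d}   OUT={a, b, c, d}
  B2:   IN={a, b, c, d}   OUT={a, b, c, d, f}
  B3:   IN={a, b, c, d, f}   OUT={a, b, c, d, f}
  B4:   IN={a, b, c, d, f}   OUT={a, b, c, d, f}
  B5:   IN={a, b, d, f}   OUT={a, b, c, d, f}
  B6:   IN={a}   OUT={}

Merge at B5: OUT[B5] = IN[B4] ⊔ IN[B6] = {a, b, c, d, f}
Applying B5's transfer function to that OUT value gives IN[B5] (row B5 above).

Answer: {a, b, d, f}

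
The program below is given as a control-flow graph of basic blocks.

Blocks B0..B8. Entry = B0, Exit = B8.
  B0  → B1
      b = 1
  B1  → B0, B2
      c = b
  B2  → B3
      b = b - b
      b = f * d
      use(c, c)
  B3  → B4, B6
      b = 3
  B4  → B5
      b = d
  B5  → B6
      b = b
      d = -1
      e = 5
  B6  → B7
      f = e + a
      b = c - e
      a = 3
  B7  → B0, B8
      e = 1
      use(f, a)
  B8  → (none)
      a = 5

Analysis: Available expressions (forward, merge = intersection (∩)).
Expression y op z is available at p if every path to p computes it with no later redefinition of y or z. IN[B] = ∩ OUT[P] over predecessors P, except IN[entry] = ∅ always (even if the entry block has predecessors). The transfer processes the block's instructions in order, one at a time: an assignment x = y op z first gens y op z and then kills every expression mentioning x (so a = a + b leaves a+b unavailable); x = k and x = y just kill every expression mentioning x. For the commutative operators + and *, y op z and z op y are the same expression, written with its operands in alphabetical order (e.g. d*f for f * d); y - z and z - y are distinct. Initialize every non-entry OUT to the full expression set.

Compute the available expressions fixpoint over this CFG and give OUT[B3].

Answer: {d*f}

Trace:
Per-block solution:
  B0:  IN={}  OUT={}
  B1:  IN={}  OUT={}
  B2:  IN={}  OUT={d*f}
  B3:  IN={d*f}  OUT={d*f}
  B4:  IN={d*f}  OUT={d*f}
  B5:  IN={d*f}  OUT={}
  B6:  IN={}  OUT={c-e}
  B7:  IN={c-e}  OUT={}
  B8:  IN={}  OUT={}

Merge at B3: IN[B3] = OUT[B2] = {d*f}
Applying B3's transfer function to that IN value gives OUT[B3] (row B3 above).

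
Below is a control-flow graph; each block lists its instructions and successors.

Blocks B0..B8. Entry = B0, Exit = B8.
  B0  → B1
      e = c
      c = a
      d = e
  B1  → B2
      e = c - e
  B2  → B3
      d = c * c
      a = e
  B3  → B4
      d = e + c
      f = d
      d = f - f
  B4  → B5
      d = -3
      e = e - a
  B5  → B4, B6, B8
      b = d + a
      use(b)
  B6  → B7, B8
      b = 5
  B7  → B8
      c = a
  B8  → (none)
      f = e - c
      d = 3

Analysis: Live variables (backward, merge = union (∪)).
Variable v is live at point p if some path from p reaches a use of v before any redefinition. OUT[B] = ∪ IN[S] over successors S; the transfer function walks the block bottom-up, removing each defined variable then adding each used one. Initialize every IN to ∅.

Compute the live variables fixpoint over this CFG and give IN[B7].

Answer: {a, e}

Working:
Per-block solution:
  B0:   IN={a, c}   OUT={c, e}
  B1:   IN={c, e}   OUT={c, e}
  B2:   IN={c, e}   OUT={a, c, e}
  B3:   IN={a, c, e}   OUT={a, c, e}
  B4:   IN={a, c, e}   OUT={a, c, d, e}
  B5:   IN={a, c, d, e}   OUT={a, c, e}
  B6:   IN={a, c, e}   OUT={a, c, e}
  B7:   IN={a, e}   OUT={c, e}
  B8:   IN={c, e}   OUT={}

Merge at B7: OUT[B7] = IN[B8] = {c, e}
Applying B7's transfer function to that OUT value gives IN[B7] (row B7 above).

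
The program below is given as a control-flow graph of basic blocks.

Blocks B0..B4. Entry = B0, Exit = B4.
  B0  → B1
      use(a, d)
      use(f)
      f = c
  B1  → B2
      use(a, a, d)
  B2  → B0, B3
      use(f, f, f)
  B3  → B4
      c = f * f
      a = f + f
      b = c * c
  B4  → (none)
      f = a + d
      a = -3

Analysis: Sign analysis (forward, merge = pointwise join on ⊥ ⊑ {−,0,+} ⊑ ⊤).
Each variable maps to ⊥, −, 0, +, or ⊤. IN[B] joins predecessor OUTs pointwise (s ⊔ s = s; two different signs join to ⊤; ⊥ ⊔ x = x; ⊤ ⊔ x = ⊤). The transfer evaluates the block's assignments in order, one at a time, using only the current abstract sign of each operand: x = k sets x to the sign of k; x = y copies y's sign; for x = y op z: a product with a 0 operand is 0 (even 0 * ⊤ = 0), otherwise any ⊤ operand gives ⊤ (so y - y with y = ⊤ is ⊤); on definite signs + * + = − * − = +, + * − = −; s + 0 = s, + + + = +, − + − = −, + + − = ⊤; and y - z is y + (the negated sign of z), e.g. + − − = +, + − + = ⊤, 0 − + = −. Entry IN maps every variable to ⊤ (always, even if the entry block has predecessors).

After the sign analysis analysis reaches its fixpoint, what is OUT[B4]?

Answer: {a: -, b: ⊤, c: ⊤, d: ⊤, e: ⊤, f: ⊤}

Trace:
Per-block solution:
  B0:   IN=(all ⊤)   OUT=(all ⊤)
  B1:   IN=(all ⊤)   OUT=(all ⊤)
  B2:   IN=(all ⊤)   OUT=(all ⊤)
  B3:   IN=(all ⊤)   OUT=(all ⊤)
  B4:   IN=(all ⊤)   OUT={a:-; rest ⊤}

Merge at B4: IN[B4] = OUT[B3] = {a: ⊤, b: ⊤, c: ⊤, d: ⊤, e: ⊤, f: ⊤}
Applying B4's transfer function to that IN value gives OUT[B4] (row B4 above).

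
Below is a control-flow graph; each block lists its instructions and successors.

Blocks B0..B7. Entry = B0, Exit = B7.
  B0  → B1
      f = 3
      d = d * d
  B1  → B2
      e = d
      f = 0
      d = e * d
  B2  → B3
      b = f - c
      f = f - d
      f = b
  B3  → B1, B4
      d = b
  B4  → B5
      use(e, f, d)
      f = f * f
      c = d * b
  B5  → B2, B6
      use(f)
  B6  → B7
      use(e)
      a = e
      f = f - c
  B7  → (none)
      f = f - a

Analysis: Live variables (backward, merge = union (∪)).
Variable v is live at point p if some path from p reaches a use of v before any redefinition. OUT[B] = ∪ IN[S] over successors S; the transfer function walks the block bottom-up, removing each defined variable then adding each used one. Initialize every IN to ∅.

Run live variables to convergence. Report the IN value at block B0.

Answer: {c, d}

Working:
Per-block solution:
  B0:  IN={c, d}  OUT={c, d}
  B1:  IN={c, d}  OUT={c, d, e, f}
  B2:  IN={c, d, e, f}  OUT={b, c, e, f}
  B3:  IN={b, c, e, f}  OUT={b, c, d, e, f}
  B4:  IN={b, d, e, f}  OUT={c, d, e, f}
  B5:  IN={c, d, e, f}  OUT={c, d, e, f}
  B6:  IN={c, e, f}  OUT={a, f}
  B7:  IN={a, f}  OUT={}

Merge at B0: OUT[B0] = IN[B1] = {c, d}
Applying B0's transfer function to that OUT value gives IN[B0] (row B0 above).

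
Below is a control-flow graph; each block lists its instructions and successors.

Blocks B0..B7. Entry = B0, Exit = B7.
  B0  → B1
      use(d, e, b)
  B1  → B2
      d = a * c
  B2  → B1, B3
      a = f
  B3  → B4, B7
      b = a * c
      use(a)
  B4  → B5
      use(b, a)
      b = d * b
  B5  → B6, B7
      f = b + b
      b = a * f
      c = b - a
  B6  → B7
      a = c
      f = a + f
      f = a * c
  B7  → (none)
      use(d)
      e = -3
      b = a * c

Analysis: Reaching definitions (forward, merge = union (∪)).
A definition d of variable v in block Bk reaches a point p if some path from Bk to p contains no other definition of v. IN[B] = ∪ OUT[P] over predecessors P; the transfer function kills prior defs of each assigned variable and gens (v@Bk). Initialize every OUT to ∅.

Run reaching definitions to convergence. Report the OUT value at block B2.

Answer: {a@B2, d@B1}

Derivation:
Fixpoint table:
  B0: | IN={} | OUT={}
  B1: | IN={a@B2, d@B1} | OUT={a@B2, d@B1}
  B2: | IN={a@B2, d@B1} | OUT={a@B2, d@B1}
  B3: | IN={a@B2, d@B1} | OUT={a@B2, b@B3, d@B1}
  B4: | IN={a@B2, b@B3, d@B1} | OUT={a@B2, b@B4, d@B1}
  B5: | IN={a@B2, b@B4, d@B1} | OUT={a@B2, b@B5, c@B5, d@B1, f@B5}
  B6: | IN={a@B2, b@B5, c@B5, d@B1, f@B5} | OUT={a@B6, b@B5, c@B5, d@B1, f@B6}
  B7: | IN={a@B2, a@B6, b@B3, b@B5, c@B5, d@B1, f@B5, f@B6} | OUT={a@B2, a@B6, b@B7, c@B5, d@B1, e@B7, f@B5, f@B6}

Merge at B2: IN[B2] = OUT[B1] = {a@B2, d@B1}
Applying B2's transfer function to that IN value gives OUT[B2] (row B2 above).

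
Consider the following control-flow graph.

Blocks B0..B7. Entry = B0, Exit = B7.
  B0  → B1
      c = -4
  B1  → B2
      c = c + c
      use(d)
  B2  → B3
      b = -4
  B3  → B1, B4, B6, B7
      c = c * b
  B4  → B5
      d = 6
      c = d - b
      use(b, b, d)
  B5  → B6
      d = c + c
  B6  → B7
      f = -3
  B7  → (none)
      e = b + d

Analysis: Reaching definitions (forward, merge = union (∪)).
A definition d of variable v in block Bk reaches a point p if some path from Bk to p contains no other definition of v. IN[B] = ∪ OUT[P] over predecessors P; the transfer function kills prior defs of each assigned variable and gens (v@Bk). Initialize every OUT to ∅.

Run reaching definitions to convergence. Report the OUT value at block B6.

Answer: {b@B2, c@B3, c@B4, d@B5, f@B6}

Derivation:
Per-block solution:
  B0:  IN={}  OUT={c@B0}
  B1:  IN={b@B2, c@B0, c@B3}  OUT={b@B2, c@B1}
  B2:  IN={b@B2, c@B1}  OUT={b@B2, c@B1}
  B3:  IN={b@B2, c@B1}  OUT={b@B2, c@B3}
  B4:  IN={b@B2, c@B3}  OUT={b@B2, c@B4, d@B4}
  B5:  IN={b@B2, c@B4, d@B4}  OUT={b@B2, c@B4, d@B5}
  B6:  IN={b@B2, c@B3, c@B4, d@B5}  OUT={b@B2, c@B3, c@B4, d@B5, f@B6}
  B7:  IN={b@B2, c@B3, c@B4, d@B5, f@B6}  OUT={b@B2, c@B3, c@B4, d@B5, e@B7, f@B6}

Merge at B6: IN[B6] = OUT[B3] ⊔ OUT[B5] = {b@B2, c@B3, c@B4, d@B5}
Applying B6's transfer function to that IN value gives OUT[B6] (row B6 above).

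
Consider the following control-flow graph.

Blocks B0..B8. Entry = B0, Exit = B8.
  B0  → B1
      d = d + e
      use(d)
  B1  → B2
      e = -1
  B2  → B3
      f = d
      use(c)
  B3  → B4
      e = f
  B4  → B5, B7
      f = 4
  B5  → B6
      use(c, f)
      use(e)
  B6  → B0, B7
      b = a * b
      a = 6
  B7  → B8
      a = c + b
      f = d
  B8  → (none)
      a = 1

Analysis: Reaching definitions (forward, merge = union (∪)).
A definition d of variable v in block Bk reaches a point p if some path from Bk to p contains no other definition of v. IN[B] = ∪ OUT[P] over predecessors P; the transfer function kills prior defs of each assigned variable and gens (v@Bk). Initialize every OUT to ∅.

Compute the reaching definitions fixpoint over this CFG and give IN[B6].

Converged values:
  B0: | IN={a@B6, b@B6, d@B0, e@B3, f@B4} | OUT={a@B6, b@B6, d@B0, e@B3, f@B4}
  B1: | IN={a@B6, b@B6, d@B0, e@B3, f@B4} | OUT={a@B6, b@B6, d@B0, e@B1, f@B4}
  B2: | IN={a@B6, b@B6, d@B0, e@B1, f@B4} | OUT={a@B6, b@B6, d@B0, e@B1, f@B2}
  B3: | IN={a@B6, b@B6, d@B0, e@B1, f@B2} | OUT={a@B6, b@B6, d@B0, e@B3, f@B2}
  B4: | IN={a@B6, b@B6, d@B0, e@B3, f@B2} | OUT={a@B6, b@B6, d@B0, e@B3, f@B4}
  B5: | IN={a@B6, b@B6, d@B0, e@B3, f@B4} | OUT={a@B6, b@B6, d@B0, e@B3, f@B4}
  B6: | IN={a@B6, b@B6, d@B0, e@B3, f@B4} | OUT={a@B6, b@B6, d@B0, e@B3, f@B4}
  B7: | IN={a@B6, b@B6, d@B0, e@B3, f@B4} | OUT={a@B7, b@B6, d@B0, e@B3, f@B7}
  B8: | IN={a@B7, b@B6, d@B0, e@B3, f@B7} | OUT={a@B8, b@B6, d@B0, e@B3, f@B7}

Merge at B6: IN[B6] = OUT[B5] = {a@B6, b@B6, d@B0, e@B3, f@B4}

Answer: {a@B6, b@B6, d@B0, e@B3, f@B4}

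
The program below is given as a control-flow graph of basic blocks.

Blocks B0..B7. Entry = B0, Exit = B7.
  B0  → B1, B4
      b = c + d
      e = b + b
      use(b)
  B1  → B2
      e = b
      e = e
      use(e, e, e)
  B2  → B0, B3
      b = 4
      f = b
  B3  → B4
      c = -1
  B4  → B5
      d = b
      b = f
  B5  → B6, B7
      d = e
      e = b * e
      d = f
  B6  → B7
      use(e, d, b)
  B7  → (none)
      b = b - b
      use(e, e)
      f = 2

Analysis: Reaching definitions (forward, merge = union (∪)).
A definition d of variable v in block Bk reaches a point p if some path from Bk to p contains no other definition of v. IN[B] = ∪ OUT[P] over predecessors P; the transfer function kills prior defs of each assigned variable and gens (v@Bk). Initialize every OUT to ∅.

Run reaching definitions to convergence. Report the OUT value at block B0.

Answer: {b@B0, e@B0, f@B2}

Derivation:
Per-block solution:
  B0:   IN={b@B2, e@B1, f@B2}   OUT={b@B0, e@B0, f@B2}
  B1:   IN={b@B0, e@B0, f@B2}   OUT={b@B0, e@B1, f@B2}
  B2:   IN={b@B0, e@B1, f@B2}   OUT={b@B2, e@B1, f@B2}
  B3:   IN={b@B2, e@B1, f@B2}   OUT={b@B2, c@B3, e@B1, f@B2}
  B4:   IN={b@B0, b@B2, c@B3, e@B0, e@B1, f@B2}   OUT={b@B4, c@B3, d@B4, e@B0, e@B1, f@B2}
  B5:   IN={b@B4, c@B3, d@B4, e@B0, e@B1, f@B2}   OUT={b@B4, c@B3, d@B5, e@B5, f@B2}
  B6:   IN={b@B4, c@B3, d@B5, e@B5, f@B2}   OUT={b@B4, c@B3, d@B5, e@B5, f@B2}
  B7:   IN={b@B4, c@B3, d@B5, e@B5, f@B2}   OUT={b@B7, c@B3, d@B5, e@B5, f@B7}

Merge at B0 (entry node, so the boundary value {} is joined with the incoming edge(s)): IN[B0] = {} ⊔ OUT[B2] = {b@B2, e@B1, f@B2}
Applying B0's transfer function to that IN value gives OUT[B0] (row B0 above).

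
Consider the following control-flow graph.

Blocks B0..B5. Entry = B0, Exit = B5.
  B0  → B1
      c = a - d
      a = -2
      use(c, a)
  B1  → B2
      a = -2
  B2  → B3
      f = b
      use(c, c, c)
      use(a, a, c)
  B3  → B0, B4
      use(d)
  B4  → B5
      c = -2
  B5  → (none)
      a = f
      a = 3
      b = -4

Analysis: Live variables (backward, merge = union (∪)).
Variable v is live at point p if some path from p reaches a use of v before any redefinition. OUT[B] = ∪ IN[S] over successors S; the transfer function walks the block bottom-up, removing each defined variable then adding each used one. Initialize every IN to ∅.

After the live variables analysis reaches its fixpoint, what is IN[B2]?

Fixpoint table:
  B0: | IN={a, b, d} | OUT={b, c, d}
  B1: | IN={b, c, d} | OUT={a, b, c, d}
  B2: | IN={a, b, c, d} | OUT={a, b, d, f}
  B3: | IN={a, b, d, f} | OUT={a, b, d, f}
  B4: | IN={f} | OUT={f}
  B5: | IN={f} | OUT={}

Merge at B2: OUT[B2] = IN[B3] = {a, b, d, f}
Applying B2's transfer function to that OUT value gives IN[B2] (row B2 above).

Answer: {a, b, c, d}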